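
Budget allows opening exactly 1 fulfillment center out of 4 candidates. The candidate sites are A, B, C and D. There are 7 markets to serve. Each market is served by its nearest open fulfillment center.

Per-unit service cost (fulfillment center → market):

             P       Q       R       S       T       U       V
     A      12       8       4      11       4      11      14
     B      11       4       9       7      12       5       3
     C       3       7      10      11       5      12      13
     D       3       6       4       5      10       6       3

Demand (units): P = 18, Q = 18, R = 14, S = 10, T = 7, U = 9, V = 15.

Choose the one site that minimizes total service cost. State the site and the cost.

With exactly 1 open, each market uses its cheapest among the chosen.
{D}: P→D 3·18=54, Q→D 6·18=108, R→D 4·14=56, S→D 5·10=50, T→D 10·7=70, U→D 6·9=54, V→D 3·15=45. Service cost 437.
{B}: service cost 640
{C}: service cost 768
Among all 4 size-1 choices, {D} is lowest.

Choose D only; total service cost 437.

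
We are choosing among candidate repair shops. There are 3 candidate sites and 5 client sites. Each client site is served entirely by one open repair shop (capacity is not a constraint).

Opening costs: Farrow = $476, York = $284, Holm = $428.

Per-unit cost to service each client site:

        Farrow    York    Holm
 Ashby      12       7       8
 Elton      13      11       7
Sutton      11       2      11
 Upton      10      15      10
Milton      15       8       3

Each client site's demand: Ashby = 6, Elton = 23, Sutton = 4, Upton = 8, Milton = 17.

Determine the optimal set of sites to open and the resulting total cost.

For any fixed open set, each client site goes to its cheapest open site; total = fixed + service.
{Holm}: Ashby→Holm 8·6=48, Elton→Holm 7·23=161, Sutton→Holm 11·4=44, Upton→Holm 10·8=80, Milton→Holm 3·17=51. Service 384; fixed 428; total 812.
{York}: Ashby→York 7·6=42, Elton→York 11·23=253, Sutton→York 2·4=8, Upton→York 15·8=120, Milton→York 8·17=136. Service 559; fixed 284; total 843.
{York, Holm}: service 342 + fixed 712 = 1054
{Farrow, York, Holm}: service 342 + fixed 1188 = 1530
No other subset beats 812.

Open Holm only; minimum total cost 812.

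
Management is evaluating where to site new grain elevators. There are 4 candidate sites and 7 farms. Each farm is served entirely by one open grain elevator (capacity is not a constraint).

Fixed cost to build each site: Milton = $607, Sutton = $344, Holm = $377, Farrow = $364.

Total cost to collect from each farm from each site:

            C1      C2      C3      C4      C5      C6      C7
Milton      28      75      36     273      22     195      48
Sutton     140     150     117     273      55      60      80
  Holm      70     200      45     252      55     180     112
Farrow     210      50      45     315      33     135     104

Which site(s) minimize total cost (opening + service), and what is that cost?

For any fixed open set, each farm goes to its cheapest open site; total = fixed + service.
{Sutton}: C1→Sutton 140, C2→Sutton 150, C3→Sutton 117, C4→Sutton 273, C5→Sutton 55, C6→Sutton 60, C7→Sutton 80. Service 875; fixed 344; total 1219.
{Farrow}: service 892 + fixed 364 = 1256
{Milton}: service 677 + fixed 607 = 1284
{Milton, Sutton, Holm, Farrow}: service 496 + fixed 1692 = 2188
No other subset beats 1219.

Open Sutton only; minimum total cost 1219.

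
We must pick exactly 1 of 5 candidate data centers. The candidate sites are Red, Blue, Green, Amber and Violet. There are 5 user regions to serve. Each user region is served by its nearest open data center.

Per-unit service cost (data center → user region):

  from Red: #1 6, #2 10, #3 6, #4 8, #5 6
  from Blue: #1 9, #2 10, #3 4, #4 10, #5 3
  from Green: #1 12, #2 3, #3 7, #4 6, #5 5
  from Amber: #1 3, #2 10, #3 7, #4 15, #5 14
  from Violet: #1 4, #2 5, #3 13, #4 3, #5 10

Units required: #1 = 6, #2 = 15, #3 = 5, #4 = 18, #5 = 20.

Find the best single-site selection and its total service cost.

With exactly 1 open, each user region uses its cheapest among the chosen.
{Green}: #1→Green 12·6=72, #2→Green 3·15=45, #3→Green 7·5=35, #4→Green 6·18=108, #5→Green 5·20=100. Service cost 360.
{Violet}: service cost 418
{Blue}: service cost 464
Among all 5 size-1 choices, {Green} is lowest.

Choose Green only; total service cost 360.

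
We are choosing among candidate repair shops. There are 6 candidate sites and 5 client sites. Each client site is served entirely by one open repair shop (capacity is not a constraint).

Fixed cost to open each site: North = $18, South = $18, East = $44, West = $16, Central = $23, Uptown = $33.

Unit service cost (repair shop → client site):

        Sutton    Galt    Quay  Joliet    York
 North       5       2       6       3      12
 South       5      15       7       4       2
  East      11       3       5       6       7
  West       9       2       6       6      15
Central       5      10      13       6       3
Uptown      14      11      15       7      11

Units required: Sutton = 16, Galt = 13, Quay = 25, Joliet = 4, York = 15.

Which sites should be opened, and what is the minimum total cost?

Open North and South; minimum total cost 334.

For any fixed open set, each client site goes to its cheapest open site; total = fixed + service.
{North, South}: Sutton→North 5·16=80, Galt→North 2·13=26, Quay→North 6·25=150, Joliet→North 3·4=12, York→South 2·15=30. Service 298; fixed 36; total 334.
{South, West}: Sutton→South 5·16=80, Galt→West 2·13=26, Quay→West 6·25=150, Joliet→South 4·4=16, York→South 2·15=30. Service 302; fixed 34; total 336.
{North, South, West}: Sutton→North 5·16=80, Galt→North 2·13=26, Quay→North 6·25=150, Joliet→North 3·4=12, York→South 2·15=30. Service 298; fixed 52; total 350.
{North, South, East, West, Central, Uptown}: service 273 + fixed 152 = 425
No other subset beats 334.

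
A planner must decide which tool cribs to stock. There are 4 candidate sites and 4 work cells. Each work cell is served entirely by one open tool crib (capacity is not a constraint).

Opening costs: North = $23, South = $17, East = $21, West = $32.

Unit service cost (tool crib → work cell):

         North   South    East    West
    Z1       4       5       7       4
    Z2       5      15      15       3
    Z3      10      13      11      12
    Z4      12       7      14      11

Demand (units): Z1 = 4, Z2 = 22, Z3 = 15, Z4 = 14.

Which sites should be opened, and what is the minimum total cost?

For any fixed open set, each work cell goes to its cheapest open site; total = fixed + service.
{North, South, West}: Z1→North 4·4=16, Z2→West 3·22=66, Z3→North 10·15=150, Z4→South 7·14=98. Service 330; fixed 72; total 402.
{South, West}: service 360 + fixed 49 = 409
{North, South}: service 374 + fixed 40 = 414
{North, South, East, West}: Z1→North 4·4=16, Z2→West 3·22=66, Z3→North 10·15=150, Z4→South 7·14=98. Service 330; fixed 93; total 423.
No other subset beats 402.

Open North, South and West; minimum total cost 402.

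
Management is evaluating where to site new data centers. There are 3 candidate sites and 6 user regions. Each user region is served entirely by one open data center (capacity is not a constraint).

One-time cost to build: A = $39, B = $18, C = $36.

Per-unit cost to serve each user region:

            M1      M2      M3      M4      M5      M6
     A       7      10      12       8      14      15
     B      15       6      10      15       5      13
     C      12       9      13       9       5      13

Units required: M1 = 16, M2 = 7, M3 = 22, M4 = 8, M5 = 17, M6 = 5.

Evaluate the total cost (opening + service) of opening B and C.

Each user region is assigned to its cheapest site among the open ones.
{B, C}: M1→C 12·16=192, M2→B 6·7=42, M3→B 10·22=220, M4→C 9·8=72, M5→B 5·17=85, M6→B 13·5=65. Service 676; fixed 54; total 730.

Total cost: 730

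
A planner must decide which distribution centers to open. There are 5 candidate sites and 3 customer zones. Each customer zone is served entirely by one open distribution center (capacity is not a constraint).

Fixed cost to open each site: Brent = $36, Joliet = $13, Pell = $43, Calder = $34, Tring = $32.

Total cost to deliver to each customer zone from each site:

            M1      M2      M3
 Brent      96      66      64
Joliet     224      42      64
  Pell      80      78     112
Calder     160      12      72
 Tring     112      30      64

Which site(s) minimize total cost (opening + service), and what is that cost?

Open Tring only; minimum total cost 238.

For any fixed open set, each customer zone goes to its cheapest open site; total = fixed + service.
{Tring}: M1→Tring 112, M2→Tring 30, M3→Tring 64. Service 206; fixed 32; total 238.
{Pell, Calder}: M1→Pell 80, M2→Calder 12, M3→Calder 72. Service 164; fixed 77; total 241.
{Brent, Calder}: service 172 + fixed 70 = 242
{Brent, Joliet, Pell, Calder, Tring}: M1→Pell 80, M2→Calder 12, M3→Brent 64. Service 156; fixed 158; total 314.
No other subset beats 238.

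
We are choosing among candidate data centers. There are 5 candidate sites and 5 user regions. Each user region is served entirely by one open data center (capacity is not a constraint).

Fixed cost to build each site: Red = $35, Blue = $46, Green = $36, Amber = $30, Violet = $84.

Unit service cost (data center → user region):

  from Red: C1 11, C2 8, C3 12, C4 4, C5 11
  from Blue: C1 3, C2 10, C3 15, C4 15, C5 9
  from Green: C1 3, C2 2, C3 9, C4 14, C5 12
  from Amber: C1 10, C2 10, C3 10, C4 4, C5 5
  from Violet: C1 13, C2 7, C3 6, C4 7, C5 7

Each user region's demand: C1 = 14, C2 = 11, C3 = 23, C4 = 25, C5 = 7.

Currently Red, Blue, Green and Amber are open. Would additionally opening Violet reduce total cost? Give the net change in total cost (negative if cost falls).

Current service cost with {Red, Blue, Green, Amber}: 406.
Adding Violet: each user region re-picks its cheapest; new service cost 337, saving 69.
Extra fixed cost: 84. Net change = 84 − 69 = 15.
(Totals: 553 → 568.)

No — net change +15 (cost rises by 15).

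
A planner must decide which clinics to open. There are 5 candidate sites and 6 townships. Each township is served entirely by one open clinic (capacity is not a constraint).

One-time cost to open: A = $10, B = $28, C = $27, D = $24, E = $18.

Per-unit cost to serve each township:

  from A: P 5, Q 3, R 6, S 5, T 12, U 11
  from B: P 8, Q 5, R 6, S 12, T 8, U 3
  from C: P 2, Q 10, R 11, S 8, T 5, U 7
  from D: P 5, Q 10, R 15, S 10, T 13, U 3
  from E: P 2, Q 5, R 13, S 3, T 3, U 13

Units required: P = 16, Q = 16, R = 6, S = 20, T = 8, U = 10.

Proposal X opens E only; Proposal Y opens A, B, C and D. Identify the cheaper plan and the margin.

Proposal X: {E}: P→E 2·16=32, Q→E 5·16=80, R→E 13·6=78, S→E 3·20=60, T→E 3·8=24, U→E 13·10=130. Service 404; fixed 18; total 422.
Proposal Y: {A, B, C, D}: P→C 2·16=32, Q→A 3·16=48, R→A 6·6=36, S→A 5·20=100, T→C 5·8=40, U→B 3·10=30. Service 286; fixed 89; total 375.
Difference: |422 − 375| = 47.

Proposal Y is cheaper by 47.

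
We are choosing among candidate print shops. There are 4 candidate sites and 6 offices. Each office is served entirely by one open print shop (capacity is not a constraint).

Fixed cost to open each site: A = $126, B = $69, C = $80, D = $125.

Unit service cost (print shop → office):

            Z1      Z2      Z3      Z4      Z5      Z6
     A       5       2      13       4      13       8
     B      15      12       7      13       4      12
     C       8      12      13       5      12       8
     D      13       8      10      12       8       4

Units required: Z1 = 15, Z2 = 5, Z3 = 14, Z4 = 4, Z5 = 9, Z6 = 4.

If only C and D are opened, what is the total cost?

Total cost: 613

Each office is assigned to its cheapest site among the open ones.
{C, D}: Z1→C 8·15=120, Z2→D 8·5=40, Z3→D 10·14=140, Z4→C 5·4=20, Z5→D 8·9=72, Z6→D 4·4=16. Service 408; fixed 205; total 613.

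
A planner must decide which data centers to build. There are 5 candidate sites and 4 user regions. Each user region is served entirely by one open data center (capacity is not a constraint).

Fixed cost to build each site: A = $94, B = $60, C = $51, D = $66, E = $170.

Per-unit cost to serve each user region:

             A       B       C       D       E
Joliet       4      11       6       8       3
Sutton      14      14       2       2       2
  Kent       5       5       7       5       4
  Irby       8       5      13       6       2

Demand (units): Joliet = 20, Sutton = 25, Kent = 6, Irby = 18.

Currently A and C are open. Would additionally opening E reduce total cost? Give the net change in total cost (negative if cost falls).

Current service cost with {A, C}: 304.
Adding E: each user region re-picks its cheapest; new service cost 170, saving 134.
Extra fixed cost: 170. Net change = 170 − 134 = 36.
(Totals: 449 → 485.)

No — net change +36 (cost rises by 36).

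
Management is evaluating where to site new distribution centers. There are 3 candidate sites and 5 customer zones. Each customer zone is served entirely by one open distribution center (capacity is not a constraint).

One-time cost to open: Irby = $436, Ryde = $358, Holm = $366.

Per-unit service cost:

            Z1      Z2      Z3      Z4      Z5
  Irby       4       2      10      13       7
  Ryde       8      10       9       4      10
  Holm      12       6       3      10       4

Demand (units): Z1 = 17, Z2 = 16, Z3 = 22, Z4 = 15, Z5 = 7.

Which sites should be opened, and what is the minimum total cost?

For any fixed open set, each customer zone goes to its cheapest open site; total = fixed + service.
{Holm}: Z1→Holm 12·17=204, Z2→Holm 6·16=96, Z3→Holm 3·22=66, Z4→Holm 10·15=150, Z5→Holm 4·7=28. Service 544; fixed 366; total 910.
{Ryde}: service 624 + fixed 358 = 982
{Irby}: Z1→Irby 4·17=68, Z2→Irby 2·16=32, Z3→Irby 10·22=220, Z4→Irby 13·15=195, Z5→Irby 7·7=49. Service 564; fixed 436; total 1000.
{Irby, Ryde, Holm}: service 254 + fixed 1160 = 1414
(All 7 nonempty subsets were checked; Holm only is lowest.)

Open Holm only; minimum total cost 910.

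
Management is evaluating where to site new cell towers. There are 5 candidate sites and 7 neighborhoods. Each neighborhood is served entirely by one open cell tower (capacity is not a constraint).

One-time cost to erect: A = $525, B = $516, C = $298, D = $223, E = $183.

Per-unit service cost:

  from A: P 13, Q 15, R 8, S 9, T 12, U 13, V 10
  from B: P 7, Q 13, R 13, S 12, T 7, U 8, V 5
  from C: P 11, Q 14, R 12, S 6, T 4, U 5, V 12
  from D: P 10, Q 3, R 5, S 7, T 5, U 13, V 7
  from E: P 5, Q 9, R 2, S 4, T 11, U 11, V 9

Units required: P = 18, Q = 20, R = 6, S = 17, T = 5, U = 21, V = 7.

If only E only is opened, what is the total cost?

Total cost: 882

Each neighborhood is assigned to its cheapest site among the open ones.
{E}: P→E 5·18=90, Q→E 9·20=180, R→E 2·6=12, S→E 4·17=68, T→E 11·5=55, U→E 11·21=231, V→E 9·7=63. Service 699; fixed 183; total 882.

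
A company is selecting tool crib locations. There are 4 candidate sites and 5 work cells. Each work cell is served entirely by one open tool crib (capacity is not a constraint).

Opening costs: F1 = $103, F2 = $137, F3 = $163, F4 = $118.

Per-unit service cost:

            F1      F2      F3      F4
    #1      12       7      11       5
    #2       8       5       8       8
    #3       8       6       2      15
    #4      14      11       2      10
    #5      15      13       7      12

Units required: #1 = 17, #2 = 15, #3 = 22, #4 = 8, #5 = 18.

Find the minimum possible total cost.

For any fixed open set, each work cell goes to its cheapest open site; total = fixed + service.
{F3}: #1→F3 11·17=187, #2→F3 8·15=120, #3→F3 2·22=44, #4→F3 2·8=16, #5→F3 7·18=126. Service 493; fixed 163; total 656.
{F3, F4}: #1→F4 5·17=85, #2→F3 8·15=120, #3→F3 2·22=44, #4→F3 2·8=16, #5→F3 7·18=126. Service 391; fixed 281; total 672.
{F2, F3}: service 380 + fixed 300 = 680
{F1, F2, F3, F4}: service 346 + fixed 521 = 867
No other subset beats 656.

Minimum total cost: 656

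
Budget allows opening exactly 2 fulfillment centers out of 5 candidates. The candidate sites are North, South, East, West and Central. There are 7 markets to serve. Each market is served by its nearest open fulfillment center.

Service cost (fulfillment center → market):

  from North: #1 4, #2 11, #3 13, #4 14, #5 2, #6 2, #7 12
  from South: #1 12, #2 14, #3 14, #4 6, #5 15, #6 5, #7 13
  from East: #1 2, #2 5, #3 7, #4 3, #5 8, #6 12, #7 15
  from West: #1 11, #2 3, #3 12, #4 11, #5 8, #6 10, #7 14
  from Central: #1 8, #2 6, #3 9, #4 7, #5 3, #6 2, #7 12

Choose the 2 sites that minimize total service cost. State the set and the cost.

With exactly 2 open, each market uses its cheapest among the chosen.
{North, East}: #1→East 2, #2→East 5, #3→East 7, #4→East 3, #5→North 2, #6→North 2, #7→North 12. Service cost 33.
{East, Central}: service cost 34
{North, Central}: service cost 42
Among all 10 size-2 choices, {North, East} is lowest.

Choose North and East; total service cost 33.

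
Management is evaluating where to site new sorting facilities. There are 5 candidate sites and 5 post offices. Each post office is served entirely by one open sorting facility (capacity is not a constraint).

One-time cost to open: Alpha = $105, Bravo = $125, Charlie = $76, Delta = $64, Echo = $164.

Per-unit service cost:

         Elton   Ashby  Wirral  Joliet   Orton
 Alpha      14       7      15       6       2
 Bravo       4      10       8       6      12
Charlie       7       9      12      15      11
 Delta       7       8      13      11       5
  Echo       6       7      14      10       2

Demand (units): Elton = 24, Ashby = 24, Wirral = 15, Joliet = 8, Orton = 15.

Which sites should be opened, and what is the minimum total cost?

For any fixed open set, each post office goes to its cheapest open site; total = fixed + service.
{Alpha, Bravo}: Elton→Bravo 4·24=96, Ashby→Alpha 7·24=168, Wirral→Bravo 8·15=120, Joliet→Alpha 6·8=48, Orton→Alpha 2·15=30. Service 462; fixed 230; total 692.
{Bravo, Delta}: service 531 + fixed 189 = 720
{Bravo, Echo}: Elton→Bravo 4·24=96, Ashby→Echo 7·24=168, Wirral→Bravo 8·15=120, Joliet→Bravo 6·8=48, Orton→Echo 2·15=30. Service 462; fixed 289; total 751.
{Alpha, Bravo, Charlie, Delta, Echo}: service 462 + fixed 534 = 996
No other subset beats 692.

Open Alpha and Bravo; minimum total cost 692.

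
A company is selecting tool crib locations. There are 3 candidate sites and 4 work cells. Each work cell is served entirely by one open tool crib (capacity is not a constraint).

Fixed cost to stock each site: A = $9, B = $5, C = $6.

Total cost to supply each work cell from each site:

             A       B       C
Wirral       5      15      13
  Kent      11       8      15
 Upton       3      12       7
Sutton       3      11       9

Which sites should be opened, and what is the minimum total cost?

Open A only; minimum total cost 31.

For any fixed open set, each work cell goes to its cheapest open site; total = fixed + service.
{A}: Wirral→A 5, Kent→A 11, Upton→A 3, Sutton→A 3. Service 22; fixed 9; total 31.
{A, B}: service 19 + fixed 14 = 33
{A, C}: service 22 + fixed 15 = 37
{A, B, C}: Wirral→A 5, Kent→B 8, Upton→A 3, Sutton→A 3. Service 19; fixed 20; total 39.
No other subset beats 31.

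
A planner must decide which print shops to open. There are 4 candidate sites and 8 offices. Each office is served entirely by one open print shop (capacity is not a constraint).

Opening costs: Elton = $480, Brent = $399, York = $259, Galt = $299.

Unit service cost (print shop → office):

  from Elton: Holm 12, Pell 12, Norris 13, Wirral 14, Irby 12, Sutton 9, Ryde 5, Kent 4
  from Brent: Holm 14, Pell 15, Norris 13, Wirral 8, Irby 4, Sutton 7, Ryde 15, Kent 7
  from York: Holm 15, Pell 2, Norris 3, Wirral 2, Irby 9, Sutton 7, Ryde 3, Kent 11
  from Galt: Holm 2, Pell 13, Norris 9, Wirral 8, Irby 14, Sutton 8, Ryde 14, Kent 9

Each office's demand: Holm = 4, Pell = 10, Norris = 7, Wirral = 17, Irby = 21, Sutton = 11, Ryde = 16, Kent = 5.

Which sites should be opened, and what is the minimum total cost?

For any fixed open set, each office goes to its cheapest open site; total = fixed + service.
{York}: Holm→York 15·4=60, Pell→York 2·10=20, Norris→York 3·7=21, Wirral→York 2·17=34, Irby→York 9·21=189, Sutton→York 7·11=77, Ryde→York 3·16=48, Kent→York 11·5=55. Service 504; fixed 259; total 763.
{York, Galt}: Holm→Galt 2·4=8, Pell→York 2·10=20, Norris→York 3·7=21, Wirral→York 2·17=34, Irby→York 9·21=189, Sutton→York 7·11=77, Ryde→York 3·16=48, Kent→Galt 9·5=45. Service 442; fixed 558; total 1000.
{Brent, York}: Holm→Brent 14·4=56, Pell→York 2·10=20, Norris→York 3·7=21, Wirral→York 2·17=34, Irby→Brent 4·21=84, Sutton→Brent 7·11=77, Ryde→York 3·16=48, Kent→Brent 7·5=35. Service 375; fixed 658; total 1033.
{Elton, Brent, York, Galt}: Holm→Galt 2·4=8, Pell→York 2·10=20, Norris→York 3·7=21, Wirral→York 2·17=34, Irby→Brent 4·21=84, Sutton→Brent 7·11=77, Ryde→York 3·16=48, Kent→Elton 4·5=20. Service 312; fixed 1437; total 1749.
(All 15 nonempty subsets were checked; York only is lowest.)

Open York only; minimum total cost 763.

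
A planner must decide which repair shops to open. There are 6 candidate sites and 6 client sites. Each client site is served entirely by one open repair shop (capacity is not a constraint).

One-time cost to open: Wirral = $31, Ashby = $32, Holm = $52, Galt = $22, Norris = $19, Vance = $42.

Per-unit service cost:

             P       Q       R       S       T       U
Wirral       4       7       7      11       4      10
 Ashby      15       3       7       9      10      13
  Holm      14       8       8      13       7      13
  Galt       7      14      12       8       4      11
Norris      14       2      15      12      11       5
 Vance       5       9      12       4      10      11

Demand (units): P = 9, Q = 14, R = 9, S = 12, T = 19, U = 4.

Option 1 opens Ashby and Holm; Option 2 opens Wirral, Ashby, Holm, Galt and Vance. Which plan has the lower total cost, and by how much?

Option 2 is cheaper by 124.

Option 1: {Ashby, Holm}: P→Holm 14·9=126, Q→Ashby 3·14=42, R→Ashby 7·9=63, S→Ashby 9·12=108, T→Holm 7·19=133, U→Ashby 13·4=52. Service 524; fixed 84; total 608.
Option 2: {Wirral, Ashby, Holm, Galt, Vance}: P→Wirral 4·9=36, Q→Ashby 3·14=42, R→Wirral 7·9=63, S→Vance 4·12=48, T→Wirral 4·19=76, U→Wirral 10·4=40. Service 305; fixed 179; total 484.
Difference: |608 − 484| = 124.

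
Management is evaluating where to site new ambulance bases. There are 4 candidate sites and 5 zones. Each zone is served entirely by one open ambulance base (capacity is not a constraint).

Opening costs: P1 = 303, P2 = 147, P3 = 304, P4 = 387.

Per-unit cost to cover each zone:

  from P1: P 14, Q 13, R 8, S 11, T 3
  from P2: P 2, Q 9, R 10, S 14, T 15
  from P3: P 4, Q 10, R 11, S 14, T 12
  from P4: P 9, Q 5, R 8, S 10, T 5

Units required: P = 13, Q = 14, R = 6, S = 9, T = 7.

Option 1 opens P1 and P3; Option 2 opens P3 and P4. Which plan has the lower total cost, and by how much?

Option 1: {P1, P3}: P→P3 4·13=52, Q→P3 10·14=140, R→P1 8·6=48, S→P1 11·9=99, T→P1 3·7=21. Service 360; fixed 607; total 967.
Option 2: {P3, P4}: P→P3 4·13=52, Q→P4 5·14=70, R→P4 8·6=48, S→P4 10·9=90, T→P4 5·7=35. Service 295; fixed 691; total 986.
Difference: |967 − 986| = 19.

Option 1 is cheaper by 19.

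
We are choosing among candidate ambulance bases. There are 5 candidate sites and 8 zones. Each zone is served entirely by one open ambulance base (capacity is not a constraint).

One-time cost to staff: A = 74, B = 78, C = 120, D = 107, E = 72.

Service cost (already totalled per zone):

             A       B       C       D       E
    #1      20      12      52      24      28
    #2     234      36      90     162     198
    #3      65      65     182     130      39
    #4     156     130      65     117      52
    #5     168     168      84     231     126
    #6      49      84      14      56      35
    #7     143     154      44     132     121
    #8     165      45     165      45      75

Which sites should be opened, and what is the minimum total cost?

For any fixed open set, each zone goes to its cheapest open site; total = fixed + service.
{B, C}: #1→B 12, #2→B 36, #3→B 65, #4→C 65, #5→C 84, #6→C 14, #7→C 44, #8→B 45. Service 365; fixed 198; total 563.
{B, C, E}: service 326 + fixed 270 = 596
{B, E}: service 466 + fixed 150 = 616
{A, B, C, D, E}: service 326 + fixed 451 = 777
No other subset beats 563.

Open B and C; minimum total cost 563.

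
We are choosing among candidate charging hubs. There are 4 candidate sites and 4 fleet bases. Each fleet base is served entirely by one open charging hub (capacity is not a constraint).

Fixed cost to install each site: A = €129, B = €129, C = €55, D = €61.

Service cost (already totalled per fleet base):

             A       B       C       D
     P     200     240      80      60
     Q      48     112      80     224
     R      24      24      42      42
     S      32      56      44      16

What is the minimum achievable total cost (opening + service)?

For any fixed open set, each fleet base goes to its cheapest open site; total = fixed + service.
{C}: P→C 80, Q→C 80, R→C 42, S→C 44. Service 246; fixed 55; total 301.
{C, D}: service 198 + fixed 116 = 314
{A, D}: service 148 + fixed 190 = 338
{A, B, C, D}: P→D 60, Q→A 48, R→A 24, S→D 16. Service 148; fixed 374; total 522.
(All 15 nonempty subsets were checked; C only is lowest.)

Minimum total cost: 301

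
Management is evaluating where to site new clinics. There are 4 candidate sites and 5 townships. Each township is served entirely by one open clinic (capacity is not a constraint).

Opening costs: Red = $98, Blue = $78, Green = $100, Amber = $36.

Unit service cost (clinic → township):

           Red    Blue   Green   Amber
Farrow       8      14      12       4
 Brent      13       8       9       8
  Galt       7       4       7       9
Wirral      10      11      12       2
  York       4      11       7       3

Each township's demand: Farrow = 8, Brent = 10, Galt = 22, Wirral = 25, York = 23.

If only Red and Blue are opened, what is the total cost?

Total cost: 750

Each township is assigned to its cheapest site among the open ones.
{Red, Blue}: Farrow→Red 8·8=64, Brent→Blue 8·10=80, Galt→Blue 4·22=88, Wirral→Red 10·25=250, York→Red 4·23=92. Service 574; fixed 176; total 750.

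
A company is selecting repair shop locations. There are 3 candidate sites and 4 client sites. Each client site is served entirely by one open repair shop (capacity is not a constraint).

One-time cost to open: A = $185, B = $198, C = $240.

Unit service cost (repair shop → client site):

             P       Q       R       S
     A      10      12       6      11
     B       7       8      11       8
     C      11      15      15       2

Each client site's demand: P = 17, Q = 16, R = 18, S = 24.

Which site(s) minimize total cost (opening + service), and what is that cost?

Open B only; minimum total cost 835.

For any fixed open set, each client site goes to its cheapest open site; total = fixed + service.
{B}: P→B 7·17=119, Q→B 8·16=128, R→B 11·18=198, S→B 8·24=192. Service 637; fixed 198; total 835.
{A}: service 734 + fixed 185 = 919
{A, B}: service 547 + fixed 383 = 930
{A, B, C}: service 403 + fixed 623 = 1026
No other subset beats 835.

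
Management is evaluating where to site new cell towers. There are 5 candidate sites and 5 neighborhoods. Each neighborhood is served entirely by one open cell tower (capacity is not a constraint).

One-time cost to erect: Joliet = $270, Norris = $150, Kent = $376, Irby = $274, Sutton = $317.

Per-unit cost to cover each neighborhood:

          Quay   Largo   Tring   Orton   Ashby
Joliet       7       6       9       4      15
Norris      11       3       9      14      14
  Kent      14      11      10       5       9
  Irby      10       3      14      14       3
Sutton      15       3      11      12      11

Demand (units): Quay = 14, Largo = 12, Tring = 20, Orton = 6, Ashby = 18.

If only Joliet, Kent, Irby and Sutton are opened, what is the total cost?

Each neighborhood is assigned to its cheapest site among the open ones.
{Joliet, Kent, Irby, Sutton}: Quay→Joliet 7·14=98, Largo→Irby 3·12=36, Tring→Joliet 9·20=180, Orton→Joliet 4·6=24, Ashby→Irby 3·18=54. Service 392; fixed 1237; total 1629.

Total cost: 1629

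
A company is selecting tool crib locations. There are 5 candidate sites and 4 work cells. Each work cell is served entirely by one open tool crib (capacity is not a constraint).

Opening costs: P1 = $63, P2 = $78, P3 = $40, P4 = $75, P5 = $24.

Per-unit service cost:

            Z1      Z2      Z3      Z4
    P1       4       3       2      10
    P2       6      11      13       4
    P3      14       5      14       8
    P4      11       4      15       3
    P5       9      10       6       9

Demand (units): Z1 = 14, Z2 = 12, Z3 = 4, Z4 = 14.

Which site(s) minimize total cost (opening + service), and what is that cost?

Open P1 and P4; minimum total cost 280.

For any fixed open set, each work cell goes to its cheapest open site; total = fixed + service.
{P1, P4}: Z1→P1 4·14=56, Z2→P1 3·12=36, Z3→P1 2·4=8, Z4→P4 3·14=42. Service 142; fixed 138; total 280.
{P1, P2}: service 156 + fixed 141 = 297
{P1}: service 240 + fixed 63 = 303
{P1, P2, P3, P4, P5}: service 142 + fixed 280 = 422
No other subset beats 280.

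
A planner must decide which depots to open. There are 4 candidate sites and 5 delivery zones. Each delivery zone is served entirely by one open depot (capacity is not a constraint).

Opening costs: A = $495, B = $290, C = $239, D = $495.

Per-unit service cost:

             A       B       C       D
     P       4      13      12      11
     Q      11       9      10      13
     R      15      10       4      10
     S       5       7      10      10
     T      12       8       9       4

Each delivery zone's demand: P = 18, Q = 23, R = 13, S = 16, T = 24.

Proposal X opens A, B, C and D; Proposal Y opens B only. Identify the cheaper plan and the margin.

Proposal Y is cheaper by 861.

Proposal X: {A, B, C, D}: P→A 4·18=72, Q→B 9·23=207, R→C 4·13=52, S→A 5·16=80, T→D 4·24=96. Service 507; fixed 1519; total 2026.
Proposal Y: {B}: P→B 13·18=234, Q→B 9·23=207, R→B 10·13=130, S→B 7·16=112, T→B 8·24=192. Service 875; fixed 290; total 1165.
Difference: |2026 − 1165| = 861.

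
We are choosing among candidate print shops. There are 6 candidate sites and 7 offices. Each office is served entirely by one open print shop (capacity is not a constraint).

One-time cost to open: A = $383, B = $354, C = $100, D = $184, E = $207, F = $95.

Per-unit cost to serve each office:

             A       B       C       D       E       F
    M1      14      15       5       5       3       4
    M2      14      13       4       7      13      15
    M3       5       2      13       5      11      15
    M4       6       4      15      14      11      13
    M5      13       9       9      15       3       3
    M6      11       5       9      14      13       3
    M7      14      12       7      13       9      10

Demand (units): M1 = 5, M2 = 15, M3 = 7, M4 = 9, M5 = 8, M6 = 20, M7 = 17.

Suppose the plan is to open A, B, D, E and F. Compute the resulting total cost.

Each office is assigned to its cheapest site among the open ones.
{A, B, D, E, F}: M1→E 3·5=15, M2→D 7·15=105, M3→B 2·7=14, M4→B 4·9=36, M5→E 3·8=24, M6→F 3·20=60, M7→E 9·17=153. Service 407; fixed 1223; total 1630.

Total cost: 1630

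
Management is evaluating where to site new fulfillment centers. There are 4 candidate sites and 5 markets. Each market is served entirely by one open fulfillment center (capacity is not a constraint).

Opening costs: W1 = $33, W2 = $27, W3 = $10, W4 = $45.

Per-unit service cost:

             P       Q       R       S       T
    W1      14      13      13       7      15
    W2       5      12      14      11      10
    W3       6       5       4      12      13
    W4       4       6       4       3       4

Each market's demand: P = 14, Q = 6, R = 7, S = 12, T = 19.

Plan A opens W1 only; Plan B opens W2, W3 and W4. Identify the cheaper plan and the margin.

Plan A: {W1}: P→W1 14·14=196, Q→W1 13·6=78, R→W1 13·7=91, S→W1 7·12=84, T→W1 15·19=285. Service 734; fixed 33; total 767.
Plan B: {W2, W3, W4}: P→W4 4·14=56, Q→W3 5·6=30, R→W3 4·7=28, S→W4 3·12=36, T→W4 4·19=76. Service 226; fixed 82; total 308.
Difference: |767 − 308| = 459.

Plan B is cheaper by 459.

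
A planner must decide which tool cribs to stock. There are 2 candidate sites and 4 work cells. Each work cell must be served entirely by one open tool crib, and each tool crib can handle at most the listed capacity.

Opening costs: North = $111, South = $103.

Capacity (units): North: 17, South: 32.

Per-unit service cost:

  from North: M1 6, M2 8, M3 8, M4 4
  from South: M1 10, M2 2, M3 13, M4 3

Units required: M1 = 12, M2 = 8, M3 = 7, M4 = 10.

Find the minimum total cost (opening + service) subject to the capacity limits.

Minimum total cost: 423

Open {North, South}: M1→North 6·12=72, M2→South 2·8=16, M3→South 13·7=91, M4→South 3·10=30.
Loads: North carries 12/17, South carries 25/32. Service 209; fixed 214; total 423.
Next best feasible plan costs 436.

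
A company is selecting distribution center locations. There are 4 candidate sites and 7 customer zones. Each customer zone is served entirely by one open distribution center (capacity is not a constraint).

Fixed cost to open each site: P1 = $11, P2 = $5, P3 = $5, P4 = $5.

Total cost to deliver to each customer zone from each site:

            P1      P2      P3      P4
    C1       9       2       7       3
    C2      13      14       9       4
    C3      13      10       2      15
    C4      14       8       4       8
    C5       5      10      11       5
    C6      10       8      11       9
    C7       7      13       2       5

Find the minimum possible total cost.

Minimum total cost: 39

For any fixed open set, each customer zone goes to its cheapest open site; total = fixed + service.
{P3, P4}: C1→P4 3, C2→P4 4, C3→P3 2, C4→P3 4, C5→P4 5, C6→P4 9, C7→P3 2. Service 29; fixed 10; total 39.
{P2, P3, P4}: C1→P2 2, C2→P4 4, C3→P3 2, C4→P3 4, C5→P4 5, C6→P2 8, C7→P3 2. Service 27; fixed 15; total 42.
{P2, P3}: service 37 + fixed 10 = 47
{P1, P2, P3, P4}: service 27 + fixed 26 = 53
No other subset beats 39.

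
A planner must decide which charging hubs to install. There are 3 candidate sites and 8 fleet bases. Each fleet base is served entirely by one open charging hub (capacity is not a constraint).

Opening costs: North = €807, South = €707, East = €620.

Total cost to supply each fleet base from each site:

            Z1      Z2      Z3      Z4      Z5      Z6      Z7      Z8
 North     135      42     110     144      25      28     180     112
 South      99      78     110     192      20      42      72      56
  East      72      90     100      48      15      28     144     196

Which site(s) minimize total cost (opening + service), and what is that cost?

Open East only; minimum total cost 1313.

For any fixed open set, each fleet base goes to its cheapest open site; total = fixed + service.
{East}: Z1→East 72, Z2→East 90, Z3→East 100, Z4→East 48, Z5→East 15, Z6→East 28, Z7→East 144, Z8→East 196. Service 693; fixed 620; total 1313.
{South}: service 669 + fixed 707 = 1376
{North}: service 776 + fixed 807 = 1583
{North, South, East}: service 433 + fixed 2134 = 2567
No other subset beats 1313.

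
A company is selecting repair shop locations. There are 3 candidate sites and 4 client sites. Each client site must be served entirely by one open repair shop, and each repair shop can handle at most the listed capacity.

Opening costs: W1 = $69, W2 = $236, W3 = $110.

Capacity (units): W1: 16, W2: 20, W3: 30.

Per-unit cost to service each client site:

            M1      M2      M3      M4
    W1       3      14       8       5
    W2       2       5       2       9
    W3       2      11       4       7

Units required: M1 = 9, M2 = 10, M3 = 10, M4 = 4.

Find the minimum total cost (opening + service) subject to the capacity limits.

Open {W1, W3}: M1→W3 2·9=18, M2→W3 11·10=110, M3→W3 4·10=40, M4→W1 5·4=20.
Loads: W1 carries 4/16, W3 carries 29/30. Service 188; fixed 179; total 367.
Next best feasible plan costs 376.

Minimum total cost: 367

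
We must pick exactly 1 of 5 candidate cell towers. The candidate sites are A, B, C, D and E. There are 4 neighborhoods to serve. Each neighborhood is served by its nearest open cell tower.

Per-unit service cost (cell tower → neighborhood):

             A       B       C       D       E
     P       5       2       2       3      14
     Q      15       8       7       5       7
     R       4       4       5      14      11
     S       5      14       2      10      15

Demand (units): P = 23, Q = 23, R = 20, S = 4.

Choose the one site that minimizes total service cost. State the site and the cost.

Choose C only; total service cost 315.

With exactly 1 open, each neighborhood uses its cheapest among the chosen.
{C}: P→C 2·23=46, Q→C 7·23=161, R→C 5·20=100, S→C 2·4=8. Service cost 315.
{B}: service cost 366
{D}: service cost 504
Among all 5 size-1 choices, {C} is lowest.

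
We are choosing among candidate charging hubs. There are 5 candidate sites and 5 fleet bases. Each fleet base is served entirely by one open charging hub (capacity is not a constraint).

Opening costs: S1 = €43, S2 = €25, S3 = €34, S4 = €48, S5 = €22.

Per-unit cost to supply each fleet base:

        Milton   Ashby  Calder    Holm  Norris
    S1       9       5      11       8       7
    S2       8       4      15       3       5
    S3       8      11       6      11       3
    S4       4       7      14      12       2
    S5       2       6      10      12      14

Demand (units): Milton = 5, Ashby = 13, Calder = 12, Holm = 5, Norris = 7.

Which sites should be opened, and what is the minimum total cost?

Open S2, S3 and S5; minimum total cost 251.

For any fixed open set, each fleet base goes to its cheapest open site; total = fixed + service.
{S2, S3, S5}: Milton→S5 2·5=10, Ashby→S2 4·13=52, Calder→S3 6·12=72, Holm→S2 3·5=15, Norris→S3 3·7=21. Service 170; fixed 81; total 251.
{S2, S3}: service 200 + fixed 59 = 259
{S2, S5}: service 232 + fixed 47 = 279
{S1, S2, S3, S4, S5}: Milton→S5 2·5=10, Ashby→S2 4·13=52, Calder→S3 6·12=72, Holm→S2 3·5=15, Norris→S4 2·7=14. Service 163; fixed 172; total 335.
No other subset beats 251.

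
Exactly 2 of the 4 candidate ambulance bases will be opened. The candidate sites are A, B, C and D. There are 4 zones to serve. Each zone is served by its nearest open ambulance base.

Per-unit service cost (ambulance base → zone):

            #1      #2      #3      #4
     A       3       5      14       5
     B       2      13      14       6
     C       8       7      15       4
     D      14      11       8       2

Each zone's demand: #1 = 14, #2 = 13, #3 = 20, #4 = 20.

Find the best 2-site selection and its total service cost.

With exactly 2 open, each zone uses its cheapest among the chosen.
{A, D}: #1→A 3·14=42, #2→A 5·13=65, #3→D 8·20=160, #4→D 2·20=40. Service cost 307.
{B, D}: service cost 371
{C, D}: service cost 403
Among all 6 size-2 choices, {A, D} is lowest.

Choose A and D; total service cost 307.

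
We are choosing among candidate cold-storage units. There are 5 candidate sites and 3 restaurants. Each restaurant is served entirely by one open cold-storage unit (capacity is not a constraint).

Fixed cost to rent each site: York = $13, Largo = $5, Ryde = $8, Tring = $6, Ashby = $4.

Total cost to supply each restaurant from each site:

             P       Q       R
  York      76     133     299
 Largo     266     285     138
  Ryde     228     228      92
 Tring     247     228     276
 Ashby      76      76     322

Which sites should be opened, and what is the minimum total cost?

Open Ryde and Ashby; minimum total cost 256.

For any fixed open set, each restaurant goes to its cheapest open site; total = fixed + service.
{Ryde, Ashby}: P→Ashby 76, Q→Ashby 76, R→Ryde 92. Service 244; fixed 12; total 256.
{Largo, Ryde, Ashby}: P→Ashby 76, Q→Ashby 76, R→Ryde 92. Service 244; fixed 17; total 261.
{Ryde, Tring, Ashby}: P→Ashby 76, Q→Ashby 76, R→Ryde 92. Service 244; fixed 18; total 262.
{York, Largo, Ryde, Tring, Ashby}: P→York 76, Q→Ashby 76, R→Ryde 92. Service 244; fixed 36; total 280.
No other subset beats 256.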